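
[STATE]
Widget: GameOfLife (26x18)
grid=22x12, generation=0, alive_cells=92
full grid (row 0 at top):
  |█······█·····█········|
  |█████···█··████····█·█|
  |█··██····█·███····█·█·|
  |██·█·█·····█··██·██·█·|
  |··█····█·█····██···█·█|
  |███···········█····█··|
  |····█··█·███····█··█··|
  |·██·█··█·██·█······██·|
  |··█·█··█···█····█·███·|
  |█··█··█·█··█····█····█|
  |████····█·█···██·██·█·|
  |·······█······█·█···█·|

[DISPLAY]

Gen: 0                    
█······█·····█········    
█████···█··████····█·█    
█··██····█·███····█·█·    
██·█·█·····█··██·██·█·    
··█····█·█····██···█·█    
███···········█····█··    
····█··█·███····█··█··    
·██·█··█·██·█······██·    
··█·█··█···█····█·███·    
█··█··█·█··█····█····█    
████····█·█···██·██·█·    
·······█······█·█···█·    
                          
                          
                          
                          
                          


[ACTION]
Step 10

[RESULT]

Gen: 10                   
·····█·············█··    
····█·█··········█··█·    
····██·············█··    
·█···█················    
█····██···█····█······    
···█···███·█·█·██·····    
········██·······█·█··    
··█·█······█·█····██··    
··██····██·█·██·█·····    
█··█·█████·█·····███··    
···█·█····██······██··    
···██········███······    
                          
                          
                          
                          
                          


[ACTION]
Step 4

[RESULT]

Gen: 14                   
···················█··    
····███············█··    
···················█··    
····██··██····██······    
····█████·····██······    
···█·····█············    
··█·███·····█····███··    
·██·█···██·█·█·····█··    
██···█·█··█··█···██···    
██···█·█····█···█·····    
·█·██··██····██·······    
··██·········██·······    
                          
                          
                          
                          
                          


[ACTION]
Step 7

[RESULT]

Gen: 21                   
······················    
··················███·    
·····█████············    
·····█·█······█·······    
······█··██··█········    
········██····██······    
·······█······█····██·    
······█·█··█··█·····██    
······███·██·██···█·█·    
·█······██···██····█··    
█·█·····██··█·█·······    
█·█······█···██·······    
                          
                          
                          
                          
                          


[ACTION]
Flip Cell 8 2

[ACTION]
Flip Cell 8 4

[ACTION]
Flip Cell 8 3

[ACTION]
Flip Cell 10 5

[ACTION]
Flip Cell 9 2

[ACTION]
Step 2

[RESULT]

Gen: 23                   
·······█··············    
······█·█·········███·    
·····█··██············    
·····█····█···········    
······██···█·█·█······    
············█··█····█·    
····················██    
···█·█··█···█··█···█··    
··██···········██···██    
······█·····█·███···█·    
···███···█████·█······    
·········█···██·······    
                          
                          
                          
                          
                          


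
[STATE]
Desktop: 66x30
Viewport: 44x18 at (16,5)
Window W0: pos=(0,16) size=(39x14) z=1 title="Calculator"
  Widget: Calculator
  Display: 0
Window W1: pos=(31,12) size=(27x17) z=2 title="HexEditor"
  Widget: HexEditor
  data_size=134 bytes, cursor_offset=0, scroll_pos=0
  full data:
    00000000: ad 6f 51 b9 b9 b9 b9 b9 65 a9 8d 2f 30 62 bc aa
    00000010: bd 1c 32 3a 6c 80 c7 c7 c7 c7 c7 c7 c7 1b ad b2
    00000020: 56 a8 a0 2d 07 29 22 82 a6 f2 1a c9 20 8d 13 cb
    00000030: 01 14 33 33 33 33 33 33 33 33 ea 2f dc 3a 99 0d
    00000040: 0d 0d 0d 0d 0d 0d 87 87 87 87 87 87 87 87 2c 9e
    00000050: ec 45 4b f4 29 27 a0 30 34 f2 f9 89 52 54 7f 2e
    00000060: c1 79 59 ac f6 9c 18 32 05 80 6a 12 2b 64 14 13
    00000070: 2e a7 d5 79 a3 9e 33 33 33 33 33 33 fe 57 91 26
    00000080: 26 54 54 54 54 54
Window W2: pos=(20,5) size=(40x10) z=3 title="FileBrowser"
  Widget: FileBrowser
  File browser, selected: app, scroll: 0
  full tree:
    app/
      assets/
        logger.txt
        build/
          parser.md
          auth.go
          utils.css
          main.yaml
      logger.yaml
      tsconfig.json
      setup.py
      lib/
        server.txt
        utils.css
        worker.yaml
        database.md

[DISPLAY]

    ┏━━━━━━━━━━━━━━━━━━━━━━━━━━━━━━━━━━━━━━┓
    ┃ FileBrowser                          ┃
    ┠──────────────────────────────────────┨
    ┃> [-] app/                            ┃
    ┃    [+] assets/                       ┃
    ┃    logger.yaml                       ┃
    ┃    tsconfig.json                     ┃
    ┃    setup.py                          ┃
    ┃    [+] lib/                          ┃
    ┗━━━━━━━━━━━━━━━━━━━━━━━━━━━━━━━━━━━━━━┛
               ┃00000000  AD 6f 51 b9 b9 ┃  
━━━━━━━━━━━━━━━┃00000010  bd 1c 32 3a 6c ┃  
               ┃00000020  56 a8 a0 2d 07 ┃  
───────────────┃00000030  01 14 33 33 33 ┃  
               ┃00000040  0d 0d 0d 0d 0d ┃  
─┐             ┃00000050  ec 45 4b f4 29 ┃  
 │             ┃00000060  c1 79 59 ac f6 ┃  
─┤             ┃00000070  2e a7 d5 79 a3 ┃  


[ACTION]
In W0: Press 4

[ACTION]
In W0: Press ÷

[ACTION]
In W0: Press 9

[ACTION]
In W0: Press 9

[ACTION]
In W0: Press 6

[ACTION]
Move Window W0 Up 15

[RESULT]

─┐  ┏━━━━━━━━━━━━━━━━━━━━━━━━━━━━━━━━━━━━━━┓
 │  ┃ FileBrowser                          ┃
─┤  ┠──────────────────────────────────────┨
 │  ┃> [-] app/                            ┃
─┤  ┃    [+] assets/                       ┃
 │  ┃    logger.yaml                       ┃
─┤  ┃    tsconfig.json                     ┃
 │  ┃    setup.py                          ┃
─┘  ┃    [+] lib/                          ┃
━━━━┗━━━━━━━━━━━━━━━━━━━━━━━━━━━━━━━━━━━━━━┛
               ┃00000000  AD 6f 51 b9 b9 ┃  
               ┃00000010  bd 1c 32 3a 6c ┃  
               ┃00000020  56 a8 a0 2d 07 ┃  
               ┃00000030  01 14 33 33 33 ┃  
               ┃00000040  0d 0d 0d 0d 0d ┃  
               ┃00000050  ec 45 4b f4 29 ┃  
               ┃00000060  c1 79 59 ac f6 ┃  
               ┃00000070  2e a7 d5 79 a3 ┃  


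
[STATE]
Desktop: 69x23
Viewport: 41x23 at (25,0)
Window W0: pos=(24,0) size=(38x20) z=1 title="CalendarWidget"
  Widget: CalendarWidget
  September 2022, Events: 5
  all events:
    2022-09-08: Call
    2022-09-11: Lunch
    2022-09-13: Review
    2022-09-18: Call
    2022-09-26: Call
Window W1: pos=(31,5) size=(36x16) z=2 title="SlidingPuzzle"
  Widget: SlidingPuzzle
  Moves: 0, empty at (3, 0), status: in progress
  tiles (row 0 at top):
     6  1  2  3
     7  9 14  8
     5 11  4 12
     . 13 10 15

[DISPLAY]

━━━━━━━━━━━━━━━━━━━━━━━━━━━━━━━━━━━━┓    
 CalendarWidget                     ┃    
────────────────────────────────────┨    
           September 2022           ┃    
Mo Tu We Th Fr Sa Su                ┃    
      ┏━━━━━━━━━━━━━━━━━━━━━━━━━━━━━━━━━━
 5  6 ┃ SlidingPuzzle                    
12 13*┠──────────────────────────────────
19 20 ┃┌────┬────┬────┬────┐             
26* 27┃│  6 │  1 │  2 │  3 │             
      ┃├────┼────┼────┼────┤             
      ┃│  7 │  9 │ 14 │  8 │             
      ┃├────┼────┼────┼────┤             
      ┃│  5 │ 11 │  4 │ 12 │             
      ┃├────┼────┼────┼────┤             
      ┃│    │ 13 │ 10 │ 15 │             
      ┃└────┴────┴────┴────┘             
      ┃Moves: 0                          
      ┃                                  
━━━━━━┃                                  
      ┗━━━━━━━━━━━━━━━━━━━━━━━━━━━━━━━━━━
                                         
                                         


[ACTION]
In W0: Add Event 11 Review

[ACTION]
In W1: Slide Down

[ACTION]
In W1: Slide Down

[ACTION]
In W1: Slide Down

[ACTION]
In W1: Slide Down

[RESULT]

━━━━━━━━━━━━━━━━━━━━━━━━━━━━━━━━━━━━┓    
 CalendarWidget                     ┃    
────────────────────────────────────┨    
           September 2022           ┃    
Mo Tu We Th Fr Sa Su                ┃    
      ┏━━━━━━━━━━━━━━━━━━━━━━━━━━━━━━━━━━
 5  6 ┃ SlidingPuzzle                    
12 13*┠──────────────────────────────────
19 20 ┃┌────┬────┬────┬────┐             
26* 27┃│    │  1 │  2 │  3 │             
      ┃├────┼────┼────┼────┤             
      ┃│  6 │  9 │ 14 │  8 │             
      ┃├────┼────┼────┼────┤             
      ┃│  7 │ 11 │  4 │ 12 │             
      ┃├────┼────┼────┼────┤             
      ┃│  5 │ 13 │ 10 │ 15 │             
      ┃└────┴────┴────┴────┘             
      ┃Moves: 3                          
      ┃                                  
━━━━━━┃                                  
      ┗━━━━━━━━━━━━━━━━━━━━━━━━━━━━━━━━━━
                                         
                                         


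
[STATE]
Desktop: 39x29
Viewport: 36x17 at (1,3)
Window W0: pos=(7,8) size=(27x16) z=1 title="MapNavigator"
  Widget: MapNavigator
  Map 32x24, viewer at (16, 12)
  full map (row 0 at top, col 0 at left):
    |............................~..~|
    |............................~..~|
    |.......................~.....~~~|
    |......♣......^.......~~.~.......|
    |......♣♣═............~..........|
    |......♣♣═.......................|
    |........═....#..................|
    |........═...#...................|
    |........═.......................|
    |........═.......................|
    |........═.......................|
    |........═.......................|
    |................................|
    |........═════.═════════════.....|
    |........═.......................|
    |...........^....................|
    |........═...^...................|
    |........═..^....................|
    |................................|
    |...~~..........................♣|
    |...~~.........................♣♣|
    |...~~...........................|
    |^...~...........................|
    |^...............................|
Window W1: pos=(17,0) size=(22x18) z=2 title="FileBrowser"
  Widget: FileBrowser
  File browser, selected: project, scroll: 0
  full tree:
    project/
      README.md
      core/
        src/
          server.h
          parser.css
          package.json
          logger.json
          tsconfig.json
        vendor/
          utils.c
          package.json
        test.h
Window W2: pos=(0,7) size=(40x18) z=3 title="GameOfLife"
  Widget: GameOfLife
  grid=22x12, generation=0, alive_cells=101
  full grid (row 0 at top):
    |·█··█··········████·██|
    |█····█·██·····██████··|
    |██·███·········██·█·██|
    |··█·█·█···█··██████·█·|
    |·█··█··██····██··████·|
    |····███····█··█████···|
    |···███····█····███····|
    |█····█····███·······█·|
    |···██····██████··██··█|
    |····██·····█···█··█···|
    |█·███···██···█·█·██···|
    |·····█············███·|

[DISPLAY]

                ┃> [-] project/     
                ┃    README.md      
                ┃    [+] core/      
                ┃                   
━━━━━━━━━━━━━━━━━━━━━━━━━━━━━━━━━━━━
 GameOfLife                         
────────────────────────────────────
Gen: 0                              
·█··█··········████·██              
█····█·██·····██████··              
██·███·········██·█·██              
··█·█·█···█··██████·█·              
·█··█··██····██··████·              
····███····█··█████···              
···███····█····███····              
█····█····███·······█·              
···██····██████··██··█              


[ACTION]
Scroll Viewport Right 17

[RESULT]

              ┃> [-] project/      ┃
              ┃    README.md       ┃
              ┃    [+] core/       ┃
              ┃                    ┃
━━━━━━━━━━━━━━━━━━━━━━━━━━━━━━━━━━━━
ameOfLife                           
────────────────────────────────────
n: 0                                
··█··········████·██                
···█·██·····██████··                
·███·········██·█·██                
█·█·█···█··██████·█·                
··█··██····██··████·                
··███····█··█████···                
·███····█····███····                
···█····███·······█·                
·██····██████··██··█                


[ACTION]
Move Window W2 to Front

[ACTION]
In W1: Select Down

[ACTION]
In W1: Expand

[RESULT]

              ┃  [-] project/      ┃
              ┃  > README.md       ┃
              ┃    [+] core/       ┃
              ┃                    ┃
━━━━━━━━━━━━━━━━━━━━━━━━━━━━━━━━━━━━
ameOfLife                           
────────────────────────────────────
n: 0                                
··█··········████·██                
···█·██·····██████··                
·███·········██·█·██                
█·█·█···█··██████·█·                
··█··██····██··████·                
··███····█··█████···                
·███····█····███····                
···█····███·······█·                
·██····██████··██··█                


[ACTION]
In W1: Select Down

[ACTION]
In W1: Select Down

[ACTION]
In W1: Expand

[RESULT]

              ┃  [-] project/      ┃
              ┃    README.md       ┃
              ┃  > [-] core/       ┃
              ┃      [+] src/      ┃
━━━━━━━━━━━━━━━━━━━━━━━━━━━━━━━━━━━━
ameOfLife                           
────────────────────────────────────
n: 0                                
··█··········████·██                
···█·██·····██████··                
·███·········██·█·██                
█·█·█···█··██████·█·                
··█··██····██··████·                
··███····█··█████···                
·███····█····███····                
···█····███·······█·                
·██····██████··██··█                


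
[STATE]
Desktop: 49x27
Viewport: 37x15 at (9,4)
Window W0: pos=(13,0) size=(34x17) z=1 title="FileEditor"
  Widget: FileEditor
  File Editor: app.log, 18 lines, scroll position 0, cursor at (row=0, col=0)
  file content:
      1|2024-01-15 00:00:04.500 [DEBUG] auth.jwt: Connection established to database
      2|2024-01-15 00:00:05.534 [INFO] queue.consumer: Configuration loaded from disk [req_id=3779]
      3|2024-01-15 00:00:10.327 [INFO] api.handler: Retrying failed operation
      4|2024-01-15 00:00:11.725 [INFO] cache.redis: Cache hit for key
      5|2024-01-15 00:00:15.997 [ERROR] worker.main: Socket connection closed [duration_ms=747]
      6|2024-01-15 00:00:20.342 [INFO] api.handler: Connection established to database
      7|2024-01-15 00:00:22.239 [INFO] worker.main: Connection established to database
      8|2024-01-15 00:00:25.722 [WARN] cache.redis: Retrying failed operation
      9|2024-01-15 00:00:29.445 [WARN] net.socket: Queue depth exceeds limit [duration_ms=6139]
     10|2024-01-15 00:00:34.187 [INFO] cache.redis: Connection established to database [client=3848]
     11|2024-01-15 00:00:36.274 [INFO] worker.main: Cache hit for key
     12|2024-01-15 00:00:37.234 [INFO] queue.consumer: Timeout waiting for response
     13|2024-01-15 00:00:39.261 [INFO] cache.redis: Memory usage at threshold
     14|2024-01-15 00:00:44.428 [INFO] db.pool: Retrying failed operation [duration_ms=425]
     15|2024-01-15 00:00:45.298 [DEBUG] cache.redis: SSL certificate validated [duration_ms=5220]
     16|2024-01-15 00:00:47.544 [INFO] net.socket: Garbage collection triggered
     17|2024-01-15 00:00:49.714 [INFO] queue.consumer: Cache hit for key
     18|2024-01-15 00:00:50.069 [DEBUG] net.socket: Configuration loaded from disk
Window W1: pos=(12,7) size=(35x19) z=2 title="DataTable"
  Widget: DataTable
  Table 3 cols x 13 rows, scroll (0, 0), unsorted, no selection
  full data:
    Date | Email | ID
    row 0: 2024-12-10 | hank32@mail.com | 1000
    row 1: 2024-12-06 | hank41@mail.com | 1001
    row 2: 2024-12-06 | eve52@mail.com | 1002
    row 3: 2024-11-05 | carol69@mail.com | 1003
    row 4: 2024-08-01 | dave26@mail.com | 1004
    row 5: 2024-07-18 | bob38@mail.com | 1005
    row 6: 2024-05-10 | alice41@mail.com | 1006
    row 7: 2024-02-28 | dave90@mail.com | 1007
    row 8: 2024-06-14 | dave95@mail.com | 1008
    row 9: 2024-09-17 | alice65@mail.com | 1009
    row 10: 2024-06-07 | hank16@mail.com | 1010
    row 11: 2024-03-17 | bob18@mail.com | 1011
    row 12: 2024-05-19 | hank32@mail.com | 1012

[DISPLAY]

    ┃2024-01-15 00:00:05.534 [INFO] █
    ┃2024-01-15 00:00:10.327 [INFO] ░
    ┃2024-01-15 00:00:11.725 [INFO] ░
   ┏━━━━━━━━━━━━━━━━━━━━━━━━━━━━━━━━━
   ┃ DataTable                       
   ┠─────────────────────────────────
   ┃Date      │Email           │ID   
   ┃──────────┼────────────────┼──── 
   ┃2024-12-10│hank32@mail.com │1000 
   ┃2024-12-06│hank41@mail.com │1001 
   ┃2024-12-06│eve52@mail.com  │1002 
   ┃2024-11-05│carol69@mail.com│1003 
   ┃2024-08-01│dave26@mail.com │1004 
   ┃2024-07-18│bob38@mail.com  │1005 
   ┃2024-05-10│alice41@mail.com│1006 


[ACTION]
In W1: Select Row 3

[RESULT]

    ┃2024-01-15 00:00:05.534 [INFO] █
    ┃2024-01-15 00:00:10.327 [INFO] ░
    ┃2024-01-15 00:00:11.725 [INFO] ░
   ┏━━━━━━━━━━━━━━━━━━━━━━━━━━━━━━━━━
   ┃ DataTable                       
   ┠─────────────────────────────────
   ┃Date      │Email           │ID   
   ┃──────────┼────────────────┼──── 
   ┃2024-12-10│hank32@mail.com │1000 
   ┃2024-12-06│hank41@mail.com │1001 
   ┃2024-12-06│eve52@mail.com  │1002 
   ┃>024-11-05│carol69@mail.com│1003 
   ┃2024-08-01│dave26@mail.com │1004 
   ┃2024-07-18│bob38@mail.com  │1005 
   ┃2024-05-10│alice41@mail.com│1006 


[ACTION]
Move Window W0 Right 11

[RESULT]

      ┃2024-01-15 00:00:05.534 [INFO]
      ┃2024-01-15 00:00:10.327 [INFO]
      ┃2024-01-15 00:00:11.725 [INFO]
   ┏━━━━━━━━━━━━━━━━━━━━━━━━━━━━━━━━━
   ┃ DataTable                       
   ┠─────────────────────────────────
   ┃Date      │Email           │ID   
   ┃──────────┼────────────────┼──── 
   ┃2024-12-10│hank32@mail.com │1000 
   ┃2024-12-06│hank41@mail.com │1001 
   ┃2024-12-06│eve52@mail.com  │1002 
   ┃>024-11-05│carol69@mail.com│1003 
   ┃2024-08-01│dave26@mail.com │1004 
   ┃2024-07-18│bob38@mail.com  │1005 
   ┃2024-05-10│alice41@mail.com│1006 


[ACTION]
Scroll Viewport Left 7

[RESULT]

             ┃2024-01-15 00:00:05.534
             ┃2024-01-15 00:00:10.327
             ┃2024-01-15 00:00:11.725
          ┏━━━━━━━━━━━━━━━━━━━━━━━━━━
          ┃ DataTable                
          ┠──────────────────────────
          ┃Date      │Email          
          ┃──────────┼───────────────
          ┃2024-12-10│hank32@mail.com
          ┃2024-12-06│hank41@mail.com
          ┃2024-12-06│eve52@mail.com 
          ┃>024-11-05│carol69@mail.co
          ┃2024-08-01│dave26@mail.com
          ┃2024-07-18│bob38@mail.com 
          ┃2024-05-10│alice41@mail.co


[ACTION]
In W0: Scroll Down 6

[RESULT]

             ┃2024-01-15 00:00:22.239
             ┃2024-01-15 00:00:25.722
             ┃2024-01-15 00:00:29.445
          ┏━━━━━━━━━━━━━━━━━━━━━━━━━━
          ┃ DataTable                
          ┠──────────────────────────
          ┃Date      │Email          
          ┃──────────┼───────────────
          ┃2024-12-10│hank32@mail.com
          ┃2024-12-06│hank41@mail.com
          ┃2024-12-06│eve52@mail.com 
          ┃>024-11-05│carol69@mail.co
          ┃2024-08-01│dave26@mail.com
          ┃2024-07-18│bob38@mail.com 
          ┃2024-05-10│alice41@mail.co


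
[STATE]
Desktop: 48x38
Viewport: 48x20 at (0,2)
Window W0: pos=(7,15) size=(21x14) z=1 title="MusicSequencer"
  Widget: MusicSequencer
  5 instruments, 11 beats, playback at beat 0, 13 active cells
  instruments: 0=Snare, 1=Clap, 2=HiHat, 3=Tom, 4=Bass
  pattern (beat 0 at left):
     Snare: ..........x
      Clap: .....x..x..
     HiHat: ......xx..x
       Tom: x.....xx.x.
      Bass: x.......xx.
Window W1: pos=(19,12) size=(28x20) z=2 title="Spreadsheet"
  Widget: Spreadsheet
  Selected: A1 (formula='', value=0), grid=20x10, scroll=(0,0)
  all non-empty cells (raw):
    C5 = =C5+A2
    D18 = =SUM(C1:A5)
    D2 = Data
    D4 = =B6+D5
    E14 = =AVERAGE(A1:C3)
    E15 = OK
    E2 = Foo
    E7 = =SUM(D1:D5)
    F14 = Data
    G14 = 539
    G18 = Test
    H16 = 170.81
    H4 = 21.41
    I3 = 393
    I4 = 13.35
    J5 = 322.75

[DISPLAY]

                                                
                                                
                                                
                                                
                                                
                                                
                                                
                                                
                                                
                                                
                   ┏━━━━━━━━━━━━━━━━━━━━━━━━━━┓ 
                   ┃ Spreadsheet              ┃ 
                   ┠──────────────────────────┨ 
       ┏━━━━━━━━━━━┃A1:                       ┃ 
       ┃ MusicSeque┃       A       B       C  ┃ 
       ┠───────────┃--------------------------┃ 
       ┃      ▼1234┃  1      [0]       0      ┃ 
       ┃ Snare·····┃  2        0       0      ┃ 
       ┃  Clap·····┃  3        0       0      ┃ 
       ┃ HiHat·····┃  4        0       0      ┃ 


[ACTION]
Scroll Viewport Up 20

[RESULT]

                                                
                                                
                                                
                                                
                                                
                                                
                                                
                                                
                                                
                                                
                                                
                                                
                   ┏━━━━━━━━━━━━━━━━━━━━━━━━━━┓ 
                   ┃ Spreadsheet              ┃ 
                   ┠──────────────────────────┨ 
       ┏━━━━━━━━━━━┃A1:                       ┃ 
       ┃ MusicSeque┃       A       B       C  ┃ 
       ┠───────────┃--------------------------┃ 
       ┃      ▼1234┃  1      [0]       0      ┃ 
       ┃ Snare·····┃  2        0       0      ┃ 


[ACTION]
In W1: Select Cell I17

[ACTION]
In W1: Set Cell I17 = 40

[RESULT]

                                                
                                                
                                                
                                                
                                                
                                                
                                                
                                                
                                                
                                                
                                                
                                                
                   ┏━━━━━━━━━━━━━━━━━━━━━━━━━━┓ 
                   ┃ Spreadsheet              ┃ 
                   ┠──────────────────────────┨ 
       ┏━━━━━━━━━━━┃I17: 40                   ┃ 
       ┃ MusicSeque┃       A       B       C  ┃ 
       ┠───────────┃--------------------------┃ 
       ┃      ▼1234┃  1        0       0      ┃ 
       ┃ Snare·····┃  2        0       0      ┃ 


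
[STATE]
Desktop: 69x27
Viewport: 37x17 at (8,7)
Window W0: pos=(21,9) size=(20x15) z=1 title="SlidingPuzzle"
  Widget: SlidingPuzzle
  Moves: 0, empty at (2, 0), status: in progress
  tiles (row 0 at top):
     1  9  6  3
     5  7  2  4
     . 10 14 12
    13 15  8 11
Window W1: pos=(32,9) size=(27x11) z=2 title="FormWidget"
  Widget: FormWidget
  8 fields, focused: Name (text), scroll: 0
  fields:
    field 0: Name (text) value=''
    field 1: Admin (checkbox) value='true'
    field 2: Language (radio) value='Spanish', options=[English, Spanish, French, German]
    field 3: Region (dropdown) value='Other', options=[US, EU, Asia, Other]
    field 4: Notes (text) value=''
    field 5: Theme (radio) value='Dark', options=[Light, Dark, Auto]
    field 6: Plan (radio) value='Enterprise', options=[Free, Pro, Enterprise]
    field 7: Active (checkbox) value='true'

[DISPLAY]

                                     
                                     
             ┏━━━━━━━━━━┏━━━━━━━━━━━━
             ┃ SlidingPu┃ FormWidget 
             ┠──────────┠────────────
             ┃┌────┬────┃> Name:     
             ┃│  1 │  9 ┃  Admin:    
             ┃├────┼────┃  Language: 
             ┃│  5 │  7 ┃  Region:   
             ┃├────┼────┃  Notes:    
             ┃│    │ 10 ┃  Theme:    
             ┃├────┼────┃  Plan:     
             ┃│ 13 │ 15 ┗━━━━━━━━━━━━
             ┃└────┴────┴────┴──┃    
             ┃Moves: 0          ┃    
             ┃                  ┃    
             ┗━━━━━━━━━━━━━━━━━━┛    


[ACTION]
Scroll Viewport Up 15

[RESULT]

                                     
                                     
                                     
                                     
                                     
                                     
                                     
                                     
                                     
             ┏━━━━━━━━━━┏━━━━━━━━━━━━
             ┃ SlidingPu┃ FormWidget 
             ┠──────────┠────────────
             ┃┌────┬────┃> Name:     
             ┃│  1 │  9 ┃  Admin:    
             ┃├────┼────┃  Language: 
             ┃│  5 │  7 ┃  Region:   
             ┃├────┼────┃  Notes:    


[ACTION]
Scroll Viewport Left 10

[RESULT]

                                     
                                     
                                     
                                     
                                     
                                     
                                     
                                     
                                     
                     ┏━━━━━━━━━━┏━━━━
                     ┃ SlidingPu┃ For
                     ┠──────────┠────
                     ┃┌────┬────┃> Na
                     ┃│  1 │  9 ┃  Ad
                     ┃├────┼────┃  La
                     ┃│  5 │  7 ┃  Re
                     ┃├────┼────┃  No


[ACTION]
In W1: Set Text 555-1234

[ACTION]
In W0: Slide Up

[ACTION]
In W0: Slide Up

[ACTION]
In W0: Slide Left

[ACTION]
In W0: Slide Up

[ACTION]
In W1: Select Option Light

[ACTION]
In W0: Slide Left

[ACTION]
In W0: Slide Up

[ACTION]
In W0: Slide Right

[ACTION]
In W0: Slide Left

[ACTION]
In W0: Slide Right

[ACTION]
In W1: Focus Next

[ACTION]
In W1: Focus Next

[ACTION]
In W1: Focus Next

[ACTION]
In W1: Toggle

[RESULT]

                                     
                                     
                                     
                                     
                                     
                                     
                                     
                                     
                                     
                     ┏━━━━━━━━━━┏━━━━
                     ┃ SlidingPu┃ For
                     ┠──────────┠────
                     ┃┌────┬────┃  Na
                     ┃│  1 │  9 ┃  Ad
                     ┃├────┼────┃  La
                     ┃│  5 │  7 ┃> Re
                     ┃├────┼────┃  No


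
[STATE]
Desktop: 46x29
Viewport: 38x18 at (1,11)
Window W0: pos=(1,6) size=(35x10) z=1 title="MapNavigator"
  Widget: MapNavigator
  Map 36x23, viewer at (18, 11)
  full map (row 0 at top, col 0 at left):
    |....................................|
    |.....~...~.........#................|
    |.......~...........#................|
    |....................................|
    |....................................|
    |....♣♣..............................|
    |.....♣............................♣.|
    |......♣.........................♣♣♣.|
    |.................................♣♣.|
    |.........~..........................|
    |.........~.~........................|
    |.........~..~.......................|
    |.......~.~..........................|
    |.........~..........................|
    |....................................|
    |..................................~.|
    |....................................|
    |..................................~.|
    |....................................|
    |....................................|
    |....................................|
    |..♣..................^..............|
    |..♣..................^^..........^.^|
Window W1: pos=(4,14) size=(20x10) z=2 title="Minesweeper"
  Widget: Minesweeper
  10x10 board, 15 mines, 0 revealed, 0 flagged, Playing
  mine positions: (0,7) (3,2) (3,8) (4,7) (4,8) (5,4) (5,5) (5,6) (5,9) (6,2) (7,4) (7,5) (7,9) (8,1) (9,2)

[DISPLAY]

┃.......~.~.......................┃   
┃.......~..~.....@................┃   
┃.....~.~.........................┃   
┃..┏━━━━━━━━━━━━━━━━━━┓...........┃   
┗━━┃ Minesweeper      ┃━━━━━━━━━━━┛   
   ┠──────────────────┨               
   ┃■■■■■■■■■■        ┃               
   ┃■■■■■■■■■■        ┃               
   ┃■■■■■■■■■■        ┃               
   ┃■■■■■■■■■■        ┃               
   ┃■■■■■■■■■■        ┃               
   ┃■■■■■■■■■■        ┃               
   ┗━━━━━━━━━━━━━━━━━━┛               
                                      
                                      
                                      
                                      
                                      


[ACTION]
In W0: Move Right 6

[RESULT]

┃.~.~........................     ┃   
┃.~..~...........@...........     ┃   
┃.~..........................     ┃   
┃.~┏━━━━━━━━━━━━━━━━━━┓......     ┃   
┗━━┃ Minesweeper      ┃━━━━━━━━━━━┛   
   ┠──────────────────┨               
   ┃■■■■■■■■■■        ┃               
   ┃■■■■■■■■■■        ┃               
   ┃■■■■■■■■■■        ┃               
   ┃■■■■■■■■■■        ┃               
   ┃■■■■■■■■■■        ┃               
   ┃■■■■■■■■■■        ┃               
   ┗━━━━━━━━━━━━━━━━━━┛               
                                      
                                      
                                      
                                      
                                      


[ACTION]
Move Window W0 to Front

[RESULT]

┃.~.~........................     ┃   
┃.~..~...........@...........     ┃   
┃.~..........................     ┃   
┃.~..........................     ┃   
┗━━━━━━━━━━━━━━━━━━━━━━━━━━━━━━━━━┛   
   ┠──────────────────┨               
   ┃■■■■■■■■■■        ┃               
   ┃■■■■■■■■■■        ┃               
   ┃■■■■■■■■■■        ┃               
   ┃■■■■■■■■■■        ┃               
   ┃■■■■■■■■■■        ┃               
   ┃■■■■■■■■■■        ┃               
   ┗━━━━━━━━━━━━━━━━━━┛               
                                      
                                      
                                      
                                      
                                      


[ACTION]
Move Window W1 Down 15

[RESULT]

┃.~.~........................     ┃   
┃.~..~...........@...........     ┃   
┃.~..........................     ┃   
┃.~..........................     ┃   
┗━━━━━━━━━━━━━━━━━━━━━━━━━━━━━━━━━┛   
                                      
                                      
                                      
   ┏━━━━━━━━━━━━━━━━━━┓               
   ┃ Minesweeper      ┃               
   ┠──────────────────┨               
   ┃■■■■■■■■■■        ┃               
   ┃■■■■■■■■■■        ┃               
   ┃■■■■■■■■■■        ┃               
   ┃■■■■■■■■■■        ┃               
   ┃■■■■■■■■■■        ┃               
   ┃■■■■■■■■■■        ┃               
   ┗━━━━━━━━━━━━━━━━━━┛               
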